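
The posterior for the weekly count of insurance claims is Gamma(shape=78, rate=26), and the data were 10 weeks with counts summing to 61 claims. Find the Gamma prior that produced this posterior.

Gamma(shape=17, rate=16)

Gamma–Poisson conjugacy: posterior shape = α + Σxᵢ, posterior rate = β + n.
So α = 78 − 61 = 17 and β = 26 − 10 = 16.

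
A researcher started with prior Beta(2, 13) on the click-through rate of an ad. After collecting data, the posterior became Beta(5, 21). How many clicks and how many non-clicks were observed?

Under Beta–binomial conjugacy the posterior parameters are (α+s, β+f).
So s = 5 − 2 = 3 and f = 21 − 13 = 8.

3 clicks and 8 non-clicks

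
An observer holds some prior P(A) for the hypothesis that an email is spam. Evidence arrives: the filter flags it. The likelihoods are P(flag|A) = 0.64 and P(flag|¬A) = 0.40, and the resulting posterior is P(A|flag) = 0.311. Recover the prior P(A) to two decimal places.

Bayes' rule in odds form gives O(A|E) = O(A)·[P(E|A)/P(E|¬A)], hence O(A) = O(A|E)/LR.
Posterior odds = 0.311/(1−0.311) = 0.4514. LR = 0.64/0.40 = 1.6000.
Prior odds = 0.4514/1.6000 = 0.2821, so P(A) = 0.2821/(1+0.2821) ≈ 0.22.

P(A) = 0.22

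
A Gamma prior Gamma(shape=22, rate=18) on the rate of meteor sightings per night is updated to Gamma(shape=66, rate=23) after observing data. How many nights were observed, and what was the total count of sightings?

A Gamma(α, β) prior (rate parametrization) on a Poisson rate with n observations summing to S gives posterior Gamma(α+S, β+n).
Matching: Σxᵢ = 66 − 22 = 44 and n = 23 − 18 = 5.

n = 5 nights with total 44 sightings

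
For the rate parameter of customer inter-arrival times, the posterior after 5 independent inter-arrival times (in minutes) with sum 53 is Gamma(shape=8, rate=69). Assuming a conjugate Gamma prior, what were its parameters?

For an exponential likelihood with a Gamma(α, β) prior on the rate, n observations with total T give posterior Gamma(α+n, β+T).
So α = 8 − 5 = 3 and β = 69 − 53 = 16.

Gamma(shape=3, rate=16)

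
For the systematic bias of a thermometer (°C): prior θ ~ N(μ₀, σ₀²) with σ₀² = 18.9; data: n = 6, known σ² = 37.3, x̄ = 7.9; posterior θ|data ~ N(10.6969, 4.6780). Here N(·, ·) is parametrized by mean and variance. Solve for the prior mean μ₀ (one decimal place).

With known observation variance, the Normal–Normal posterior has precision τ_n = τ₀ + n/σ² and mean μ_n = (τ₀μ₀ + (n/σ²)x̄)/τ_n.
Here τ₀ = 1/18.9 = 0.052910 and τ_data = 6/37.3 = 0.160858, so τ_n = 0.213768.
Rearranging for μ₀: μ₀ = (μ_n·τ_n − τ_data·x̄)/τ₀ = (10.6969·0.213768 − 0.160858·7.9) / 0.052910 = 1.015877/0.052910 ≈ 19.2.

μ₀ = 19.2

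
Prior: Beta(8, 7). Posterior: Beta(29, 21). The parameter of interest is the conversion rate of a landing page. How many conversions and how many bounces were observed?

21 conversions and 14 bounces

Under Beta–binomial conjugacy the posterior parameters are (α+s, β+f).
So s = 29 − 8 = 21 and f = 21 − 7 = 14.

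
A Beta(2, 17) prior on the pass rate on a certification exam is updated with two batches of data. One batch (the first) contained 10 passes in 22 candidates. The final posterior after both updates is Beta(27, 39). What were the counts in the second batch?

Because Beta–binomial updating is additive in the counts, the combined data contributed (α_post−α_prior, β_post−β_prior) successes and failures.
Total across both batches: 27−2=25 passes, 39−17=22 failures.
Subtract the first batch: 25−10=15 passes and 22−12=10 failures.

15 passes and 10 failures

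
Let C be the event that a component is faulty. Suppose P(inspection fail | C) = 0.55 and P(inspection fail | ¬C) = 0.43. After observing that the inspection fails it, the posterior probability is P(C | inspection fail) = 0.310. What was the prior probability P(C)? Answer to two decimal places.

P(C) = 0.26

Bayes' rule in odds form gives O(C|E) = O(C)·[P(E|C)/P(E|¬C)], hence O(C) = O(C|E)/LR.
Posterior odds = 0.310/(1−0.310) = 0.4493. LR = 0.55/0.43 = 1.2791.
Prior odds = 0.4493/1.2791 = 0.3513, so P(C) = 0.3513/(1+0.3513) ≈ 0.26.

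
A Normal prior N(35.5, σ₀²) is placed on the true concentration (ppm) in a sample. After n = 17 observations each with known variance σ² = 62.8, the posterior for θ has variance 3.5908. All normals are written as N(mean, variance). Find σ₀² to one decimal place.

Posterior precision equals prior precision plus data precision: 1/σ_n² = 1/σ₀² + n/σ².
So 1/σ₀² = 1/3.5908 − 17/62.8 = 0.278489 − 0.270701 = 0.007788.
Hence σ₀² = 1/0.007788 ≈ 128.4.

σ₀² = 128.4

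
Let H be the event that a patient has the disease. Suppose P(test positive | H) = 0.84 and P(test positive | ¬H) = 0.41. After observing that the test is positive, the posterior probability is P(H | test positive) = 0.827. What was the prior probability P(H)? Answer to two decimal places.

P(H) = 0.70

In odds form, posterior odds = prior odds × likelihood ratio, so prior odds = posterior odds ÷ LR.
Posterior odds = 0.827/(1−0.827) = 4.7803. LR = 0.84/0.41 = 2.0488.
Prior odds = 4.7803/2.0488 = 2.3332, so P(H) = 2.3332/(1+2.3332) ≈ 0.70.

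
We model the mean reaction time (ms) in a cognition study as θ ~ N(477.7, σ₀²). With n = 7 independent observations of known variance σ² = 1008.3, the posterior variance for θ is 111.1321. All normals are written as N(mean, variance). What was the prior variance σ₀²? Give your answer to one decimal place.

For the Normal–Normal model with known σ², precisions add: τ_n = τ₀ + n/σ².
So 1/σ₀² = 1/111.1321 − 7/1008.3 = 0.008998 − 0.006942 = 0.002056.
Hence σ₀² = 1/0.002056 ≈ 486.4.

σ₀² = 486.4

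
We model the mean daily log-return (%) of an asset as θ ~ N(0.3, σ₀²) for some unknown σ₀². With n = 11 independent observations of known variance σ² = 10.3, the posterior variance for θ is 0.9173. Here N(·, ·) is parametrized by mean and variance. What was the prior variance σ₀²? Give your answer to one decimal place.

For the Normal–Normal model with known σ², precisions add: τ_n = τ₀ + n/σ².
So 1/σ₀² = 1/0.9173 − 11/10.3 = 1.090156 − 1.067961 = 0.022195.
Hence σ₀² = 1/0.022195 ≈ 45.1.

σ₀² = 45.1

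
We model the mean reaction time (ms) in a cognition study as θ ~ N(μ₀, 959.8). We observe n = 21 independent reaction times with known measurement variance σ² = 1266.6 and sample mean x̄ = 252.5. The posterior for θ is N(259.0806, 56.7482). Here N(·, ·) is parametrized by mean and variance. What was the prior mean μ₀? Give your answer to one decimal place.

μ₀ = 363.8

The posterior mean is a precision-weighted average: μ_n = (τ₀μ₀ + τ_data·x̄)/(τ₀+τ_data), with τ₀=1/σ₀² and τ_data=n/σ².
Here τ₀ = 1/959.8 = 0.001042 and τ_data = 21/1266.6 = 0.016580, so τ_n = 0.017622.
Rearranging for μ₀: μ₀ = (μ_n·τ_n − τ_data·x̄)/τ₀ = (259.0806·0.017622 − 0.016580·252.5) / 0.001042 = 0.379068/0.001042 ≈ 363.8.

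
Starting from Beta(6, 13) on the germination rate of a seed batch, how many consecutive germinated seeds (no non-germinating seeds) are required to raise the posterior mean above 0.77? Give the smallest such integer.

After k germinated seeds and 0 non-germinating seeds the posterior is Beta(6+k, 13), with mean (6+k)/(6+13+k).
Set (6+k)/(19+k) > 0.77 and solve: k > (0.77·19 − 6)/(1 − 0.77) = 37.522.
The smallest integer exceeding 37.522 is 38.

k = 38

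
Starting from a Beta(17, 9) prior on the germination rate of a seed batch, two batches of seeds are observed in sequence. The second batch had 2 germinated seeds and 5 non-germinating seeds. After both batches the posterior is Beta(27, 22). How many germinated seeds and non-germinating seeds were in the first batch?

Because Beta–binomial updating is additive in the counts, the combined data contributed (α_post−α_prior, β_post−β_prior) successes and failures.
Total across both batches: 27−17=10 germinated seeds, 22−9=13 non-germinating seeds.
Subtract the second batch: 10−2=8 germinated seeds and 13−5=8 non-germinating seeds.

8 germinated seeds and 8 non-germinating seeds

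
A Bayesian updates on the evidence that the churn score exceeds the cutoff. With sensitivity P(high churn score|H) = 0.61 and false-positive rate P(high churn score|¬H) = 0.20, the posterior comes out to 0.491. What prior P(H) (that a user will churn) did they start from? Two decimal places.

In odds form, posterior odds = prior odds × likelihood ratio, so prior odds = posterior odds ÷ LR.
Posterior odds = 0.491/(1−0.491) = 0.9646. LR = 0.61/0.20 = 3.0500.
Prior odds = 0.9646/3.0500 = 0.3163, so P(H) = 0.3163/(1+0.3163) ≈ 0.24.

P(H) = 0.24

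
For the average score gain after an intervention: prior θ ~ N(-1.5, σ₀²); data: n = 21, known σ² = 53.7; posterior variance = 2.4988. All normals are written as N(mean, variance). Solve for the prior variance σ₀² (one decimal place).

For the Normal–Normal model with known σ², precisions add: τ_n = τ₀ + n/σ².
So 1/σ₀² = 1/2.4988 − 21/53.7 = 0.400192 − 0.391061 = 0.009131.
Hence σ₀² = 1/0.009131 ≈ 109.5.

σ₀² = 109.5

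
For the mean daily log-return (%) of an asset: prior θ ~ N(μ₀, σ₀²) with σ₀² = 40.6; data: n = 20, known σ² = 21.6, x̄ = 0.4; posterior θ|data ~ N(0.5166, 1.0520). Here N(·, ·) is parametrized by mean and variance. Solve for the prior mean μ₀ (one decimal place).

The posterior mean is a precision-weighted average: μ_n = (τ₀μ₀ + τ_data·x̄)/(τ₀+τ_data), with τ₀=1/σ₀² and τ_data=n/σ².
Here τ₀ = 1/40.6 = 0.024631 and τ_data = 20/21.6 = 0.925926, so τ_n = 0.950557.
Rearranging for μ₀: μ₀ = (μ_n·τ_n − τ_data·x̄)/τ₀ = (0.5166·0.950557 − 0.925926·0.4) / 0.024631 = 0.120687/0.024631 ≈ 4.9.

μ₀ = 4.9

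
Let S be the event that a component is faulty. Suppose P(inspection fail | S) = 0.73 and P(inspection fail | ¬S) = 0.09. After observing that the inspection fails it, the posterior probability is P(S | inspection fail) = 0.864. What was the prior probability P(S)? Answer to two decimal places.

P(S) = 0.44

Bayes' rule in odds form gives O(S|E) = O(S)·[P(E|S)/P(E|¬S)], hence O(S) = O(S|E)/LR.
Posterior odds = 0.864/(1−0.864) = 6.3529. LR = 0.73/0.09 = 8.1111.
Prior odds = 6.3529/8.1111 = 0.7832, so P(S) = 0.7832/(1+0.7832) ≈ 0.44.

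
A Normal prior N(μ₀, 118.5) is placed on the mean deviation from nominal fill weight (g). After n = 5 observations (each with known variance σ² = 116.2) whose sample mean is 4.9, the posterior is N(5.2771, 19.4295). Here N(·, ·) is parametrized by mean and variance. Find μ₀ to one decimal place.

The posterior mean is a precision-weighted average: μ_n = (τ₀μ₀ + τ_data·x̄)/(τ₀+τ_data), with τ₀=1/σ₀² and τ_data=n/σ².
Here τ₀ = 1/118.5 = 0.008439 and τ_data = 5/116.2 = 0.043029, so τ_n = 0.051468.
Rearranging for μ₀: μ₀ = (μ_n·τ_n − τ_data·x̄)/τ₀ = (5.2771·0.051468 − 0.043029·4.9) / 0.008439 = 0.060760/0.008439 ≈ 7.2.

μ₀ = 7.2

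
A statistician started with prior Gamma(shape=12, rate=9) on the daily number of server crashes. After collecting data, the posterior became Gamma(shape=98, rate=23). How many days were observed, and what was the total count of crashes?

Gamma–Poisson conjugacy: posterior shape = α + Σxᵢ, posterior rate = β + n.
Matching: Σxᵢ = 98 − 12 = 86 and n = 23 − 9 = 14.

n = 14 days with total 86 crashes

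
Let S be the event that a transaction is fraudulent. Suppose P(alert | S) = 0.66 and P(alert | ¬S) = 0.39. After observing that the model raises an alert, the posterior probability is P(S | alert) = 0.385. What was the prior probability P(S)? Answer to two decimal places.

P(S) = 0.27

In odds form, posterior odds = prior odds × likelihood ratio, so prior odds = posterior odds ÷ LR.
Posterior odds = 0.385/(1−0.385) = 0.6260. LR = 0.66/0.39 = 1.6923.
Prior odds = 0.6260/1.6923 = 0.3699, so P(S) = 0.3699/(1+0.3699) ≈ 0.27.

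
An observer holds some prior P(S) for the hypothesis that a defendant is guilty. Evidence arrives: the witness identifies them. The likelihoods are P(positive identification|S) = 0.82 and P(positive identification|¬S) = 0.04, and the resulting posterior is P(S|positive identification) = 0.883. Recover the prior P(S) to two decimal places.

Bayes' rule in odds form gives O(S|E) = O(S)·[P(E|S)/P(E|¬S)], hence O(S) = O(S|E)/LR.
Posterior odds = 0.883/(1−0.883) = 7.5470. LR = 0.82/0.04 = 20.5000.
Prior odds = 7.5470/20.5000 = 0.3681, so P(S) = 0.3681/(1+0.3681) ≈ 0.27.

P(S) = 0.27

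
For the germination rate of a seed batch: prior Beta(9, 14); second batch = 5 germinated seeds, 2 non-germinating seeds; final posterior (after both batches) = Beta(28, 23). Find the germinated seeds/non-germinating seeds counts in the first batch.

14 germinated seeds and 7 non-germinating seeds

Sequential conjugate updates are equivalent to a single update on the pooled data, so total successes = posterior α − prior α and total failures = posterior β − prior β.
Total across both batches: 28−9=19 germinated seeds, 23−14=9 non-germinating seeds.
Subtract the second batch: 19−5=14 germinated seeds and 9−2=7 non-germinating seeds.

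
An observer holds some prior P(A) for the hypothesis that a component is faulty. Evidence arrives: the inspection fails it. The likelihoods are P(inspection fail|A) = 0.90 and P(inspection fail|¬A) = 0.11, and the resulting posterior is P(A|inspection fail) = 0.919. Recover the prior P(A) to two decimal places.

P(A) = 0.58

In odds form, posterior odds = prior odds × likelihood ratio, so prior odds = posterior odds ÷ LR.
Posterior odds = 0.919/(1−0.919) = 11.3457. LR = 0.90/0.11 = 8.1818.
Prior odds = 11.3457/8.1818 = 1.3867, so P(A) = 1.3867/(1+1.3867) ≈ 0.58.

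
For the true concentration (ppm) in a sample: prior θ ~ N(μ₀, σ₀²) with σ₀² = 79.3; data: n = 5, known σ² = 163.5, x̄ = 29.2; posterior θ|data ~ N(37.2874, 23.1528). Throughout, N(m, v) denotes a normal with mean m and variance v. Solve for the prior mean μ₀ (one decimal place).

μ₀ = 56.9

With known observation variance, the Normal–Normal posterior has precision τ_n = τ₀ + n/σ² and mean μ_n = (τ₀μ₀ + (n/σ²)x̄)/τ_n.
Here τ₀ = 1/79.3 = 0.012610 and τ_data = 5/163.5 = 0.030581, so τ_n = 0.043191.
Rearranging for μ₀: μ₀ = (μ_n·τ_n − τ_data·x̄)/τ₀ = (37.2874·0.043191 − 0.030581·29.2) / 0.012610 = 0.717515/0.012610 ≈ 56.9.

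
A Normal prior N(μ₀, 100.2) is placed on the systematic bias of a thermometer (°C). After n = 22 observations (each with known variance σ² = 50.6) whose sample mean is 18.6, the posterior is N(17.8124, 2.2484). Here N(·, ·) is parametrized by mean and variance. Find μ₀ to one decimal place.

With known observation variance, the Normal–Normal posterior has precision τ_n = τ₀ + n/σ² and mean μ_n = (τ₀μ₀ + (n/σ²)x̄)/τ_n.
Here τ₀ = 1/100.2 = 0.009980 and τ_data = 22/50.6 = 0.434783, so τ_n = 0.444763.
Rearranging for μ₀: μ₀ = (μ_n·τ_n − τ_data·x̄)/τ₀ = (17.8124·0.444763 − 0.434783·18.6) / 0.009980 = -0.164667/0.009980 ≈ -16.5.

μ₀ = -16.5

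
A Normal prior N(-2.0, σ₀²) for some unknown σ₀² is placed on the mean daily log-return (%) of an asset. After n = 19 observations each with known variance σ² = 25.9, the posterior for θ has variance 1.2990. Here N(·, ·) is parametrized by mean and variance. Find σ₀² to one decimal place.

σ₀² = 27.6

Posterior precision equals prior precision plus data precision: 1/σ_n² = 1/σ₀² + n/σ².
So 1/σ₀² = 1/1.2990 − 19/25.9 = 0.769823 − 0.733591 = 0.036232.
Hence σ₀² = 1/0.036232 ≈ 27.6.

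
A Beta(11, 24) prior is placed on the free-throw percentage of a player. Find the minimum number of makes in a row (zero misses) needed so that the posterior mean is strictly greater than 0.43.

k = 8

After k makes and 0 misses the posterior is Beta(11+k, 24), with mean (11+k)/(11+24+k).
Set (11+k)/(35+k) > 0.43 and solve: k > (0.43·35 − 11)/(1 − 0.43) = 7.105.
The smallest integer exceeding 7.105 is 8, and checking k=8: (19)/(43) = 0.4419 > 0.43.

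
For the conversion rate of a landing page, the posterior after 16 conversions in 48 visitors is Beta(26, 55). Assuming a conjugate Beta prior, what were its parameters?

Beta(10, 23)

Under Beta–binomial conjugacy the posterior parameters are (a+s, b+f).
So a = 26 − 16 = 10 and b = 55 − 32 = 23.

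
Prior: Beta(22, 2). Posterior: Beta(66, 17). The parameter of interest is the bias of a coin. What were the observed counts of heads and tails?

A Beta(α, β) prior with s successes and f failures in binomial data gives a Beta(α+s, β+f) posterior.
So s = 66 − 22 = 44 and f = 17 − 2 = 15.

44 heads and 15 tails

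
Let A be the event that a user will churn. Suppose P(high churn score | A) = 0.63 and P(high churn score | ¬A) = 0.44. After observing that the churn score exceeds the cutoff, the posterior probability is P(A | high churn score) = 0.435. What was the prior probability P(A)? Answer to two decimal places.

Bayes' rule in odds form gives O(A|E) = O(A)·[P(E|A)/P(E|¬A)], hence O(A) = O(A|E)/LR.
Posterior odds = 0.435/(1−0.435) = 0.7699. LR = 0.63/0.44 = 1.4318.
Prior odds = 0.7699/1.4318 = 0.5377, so P(A) = 0.5377/(1+0.5377) ≈ 0.35.

P(A) = 0.35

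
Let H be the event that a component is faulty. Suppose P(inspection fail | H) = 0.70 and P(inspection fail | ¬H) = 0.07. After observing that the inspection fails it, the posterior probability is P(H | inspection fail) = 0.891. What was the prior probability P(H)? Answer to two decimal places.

P(H) = 0.45

In odds form, posterior odds = prior odds × likelihood ratio, so prior odds = posterior odds ÷ LR.
Posterior odds = 0.891/(1−0.891) = 8.1743. LR = 0.70/0.07 = 10.0000.
Prior odds = 8.1743/10.0000 = 0.8174, so P(H) = 0.8174/(1+0.8174) ≈ 0.45.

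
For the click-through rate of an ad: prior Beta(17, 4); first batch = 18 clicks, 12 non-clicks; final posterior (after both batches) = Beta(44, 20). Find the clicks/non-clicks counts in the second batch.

9 clicks and 4 non-clicks

Sequential conjugate updates are equivalent to a single update on the pooled data, so total successes = posterior α − prior α and total failures = posterior β − prior β.
Total across both batches: 44−17=27 clicks, 20−4=16 non-clicks.
Subtract the first batch: 27−18=9 clicks and 16−12=4 non-clicks.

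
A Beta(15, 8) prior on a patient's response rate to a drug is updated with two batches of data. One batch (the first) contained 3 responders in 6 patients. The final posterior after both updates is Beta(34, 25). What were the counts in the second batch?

Sequential conjugate updates are equivalent to a single update on the pooled data, so total successes = posterior α − prior α and total failures = posterior β − prior β.
Total across both batches: 34−15=19 responders, 25−8=17 non-responders.
Subtract the first batch: 19−3=16 responders and 17−3=14 non-responders.

16 responders and 14 non-responders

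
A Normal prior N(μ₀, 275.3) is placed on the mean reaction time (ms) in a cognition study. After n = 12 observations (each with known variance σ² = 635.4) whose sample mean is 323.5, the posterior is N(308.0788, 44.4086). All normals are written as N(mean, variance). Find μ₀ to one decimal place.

With known observation variance, the Normal–Normal posterior has precision τ_n = τ₀ + n/σ² and mean μ_n = (τ₀μ₀ + (n/σ²)x̄)/τ_n.
Here τ₀ = 1/275.3 = 0.003632 and τ_data = 12/635.4 = 0.018886, so τ_n = 0.022518.
Rearranging for μ₀: μ₀ = (μ_n·τ_n − τ_data·x̄)/τ₀ = (308.0788·0.022518 − 0.018886·323.5) / 0.003632 = 0.827697/0.003632 ≈ 227.9.

μ₀ = 227.9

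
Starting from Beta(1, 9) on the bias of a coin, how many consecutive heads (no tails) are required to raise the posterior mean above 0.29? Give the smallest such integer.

After k heads and 0 tails the posterior is Beta(1+k, 9), with mean (1+k)/(1+9+k).
Set (1+k)/(10+k) > 0.29 and solve: k > (0.29·10 − 1)/(1 − 0.29) = 2.676.
The smallest integer exceeding 2.676 is 3.

k = 3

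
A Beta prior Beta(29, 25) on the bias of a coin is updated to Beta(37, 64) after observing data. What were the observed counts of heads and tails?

Under Beta–binomial conjugacy the posterior parameters are (α+s, β+f).
So s = 37 − 29 = 8 and f = 64 − 25 = 39.

8 heads and 39 tails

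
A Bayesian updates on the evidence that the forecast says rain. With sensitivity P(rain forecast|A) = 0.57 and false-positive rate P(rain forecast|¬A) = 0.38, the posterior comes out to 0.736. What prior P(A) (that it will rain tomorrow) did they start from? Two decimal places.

Bayes' rule in odds form gives O(A|E) = O(A)·[P(E|A)/P(E|¬A)], hence O(A) = O(A|E)/LR.
Posterior odds = 0.736/(1−0.736) = 2.7879. LR = 0.57/0.38 = 1.5000.
Prior odds = 2.7879/1.5000 = 1.8586, so P(A) = 1.8586/(1+1.8586) ≈ 0.65.

P(A) = 0.65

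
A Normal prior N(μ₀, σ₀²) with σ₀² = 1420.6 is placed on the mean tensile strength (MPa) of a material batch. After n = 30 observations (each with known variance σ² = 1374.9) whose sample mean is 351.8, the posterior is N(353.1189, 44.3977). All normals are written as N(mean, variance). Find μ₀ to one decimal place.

The posterior mean is a precision-weighted average: μ_n = (τ₀μ₀ + τ_data·x̄)/(τ₀+τ_data), with τ₀=1/σ₀² and τ_data=n/σ².
Here τ₀ = 1/1420.6 = 0.000704 and τ_data = 30/1374.9 = 0.021820, so τ_n = 0.022524.
Rearranging for μ₀: μ₀ = (μ_n·τ_n − τ_data·x̄)/τ₀ = (353.1189·0.022524 − 0.021820·351.8) / 0.000704 = 0.277374/0.000704 ≈ 394.0.

μ₀ = 394.0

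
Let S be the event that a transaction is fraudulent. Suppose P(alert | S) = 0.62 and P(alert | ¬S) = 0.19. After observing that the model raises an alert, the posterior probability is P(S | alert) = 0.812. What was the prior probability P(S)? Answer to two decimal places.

In odds form, posterior odds = prior odds × likelihood ratio, so prior odds = posterior odds ÷ LR.
Posterior odds = 0.812/(1−0.812) = 4.3191. LR = 0.62/0.19 = 3.2632.
Prior odds = 4.3191/3.2632 = 1.3236, so P(S) = 1.3236/(1+1.3236) ≈ 0.57.

P(S) = 0.57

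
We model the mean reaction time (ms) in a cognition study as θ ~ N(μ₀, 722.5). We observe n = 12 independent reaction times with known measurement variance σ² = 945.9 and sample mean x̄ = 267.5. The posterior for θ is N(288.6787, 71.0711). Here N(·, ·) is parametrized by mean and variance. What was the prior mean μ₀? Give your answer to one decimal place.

μ₀ = 482.8

The posterior mean is a precision-weighted average: μ_n = (τ₀μ₀ + τ_data·x̄)/(τ₀+τ_data), with τ₀=1/σ₀² and τ_data=n/σ².
Here τ₀ = 1/722.5 = 0.001384 and τ_data = 12/945.9 = 0.012686, so τ_n = 0.014070.
Rearranging for μ₀: μ₀ = (μ_n·τ_n − τ_data·x̄)/τ₀ = (288.6787·0.014070 − 0.012686·267.5) / 0.001384 = 0.668204/0.001384 ≈ 482.8.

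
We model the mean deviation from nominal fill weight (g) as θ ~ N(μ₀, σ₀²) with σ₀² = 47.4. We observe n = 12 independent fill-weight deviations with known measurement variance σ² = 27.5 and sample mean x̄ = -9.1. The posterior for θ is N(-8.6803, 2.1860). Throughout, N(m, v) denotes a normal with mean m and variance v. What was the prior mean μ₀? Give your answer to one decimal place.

With known observation variance, the Normal–Normal posterior has precision τ_n = τ₀ + n/σ² and mean μ_n = (τ₀μ₀ + (n/σ²)x̄)/τ_n.
Here τ₀ = 1/47.4 = 0.021097 and τ_data = 12/27.5 = 0.436364, so τ_n = 0.457461.
Rearranging for μ₀: μ₀ = (μ_n·τ_n − τ_data·x̄)/τ₀ = (-8.6803·0.457461 − 0.436364·-9.1) / 0.021097 = 0.000014/0.021097 ≈ 0.0.

μ₀ = 0.0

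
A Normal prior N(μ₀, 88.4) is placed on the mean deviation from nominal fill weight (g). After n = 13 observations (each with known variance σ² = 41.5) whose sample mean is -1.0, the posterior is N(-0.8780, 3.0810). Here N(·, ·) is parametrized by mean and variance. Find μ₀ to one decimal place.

With known observation variance, the Normal–Normal posterior has precision τ_n = τ₀ + n/σ² and mean μ_n = (τ₀μ₀ + (n/σ²)x̄)/τ_n.
Here τ₀ = 1/88.4 = 0.011312 and τ_data = 13/41.5 = 0.313253, so τ_n = 0.324565.
Rearranging for μ₀: μ₀ = (μ_n·τ_n − τ_data·x̄)/τ₀ = (-0.8780·0.324565 − 0.313253·-1.0) / 0.011312 = 0.028285/0.011312 ≈ 2.5.

μ₀ = 2.5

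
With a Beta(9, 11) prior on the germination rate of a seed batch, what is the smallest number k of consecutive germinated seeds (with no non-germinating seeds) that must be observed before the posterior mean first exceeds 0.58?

After k germinated seeds and 0 non-germinating seeds the posterior is Beta(9+k, 11), with mean (9+k)/(9+11+k).
Set (9+k)/(20+k) > 0.58 and solve: k > (0.58·20 − 9)/(1 − 0.58) = 6.190.
The smallest integer exceeding 6.190 is 7.

k = 7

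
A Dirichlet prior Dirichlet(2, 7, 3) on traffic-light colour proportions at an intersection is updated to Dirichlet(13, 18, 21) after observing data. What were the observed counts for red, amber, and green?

For a Dirichlet(α) prior with multinomial counts c, the posterior is Dirichlet(α + c) componentwise.
Counts are posterior − prior componentwise: 13−2=11, 18−7=11, 21−3=18.

counts (11, 11, 18)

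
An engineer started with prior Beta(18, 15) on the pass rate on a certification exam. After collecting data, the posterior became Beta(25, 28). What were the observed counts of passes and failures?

7 passes and 13 failures

Under Beta–binomial conjugacy the posterior parameters are (a+s, b+f).
Match parameters: s=25−18=7, f=28−15=13.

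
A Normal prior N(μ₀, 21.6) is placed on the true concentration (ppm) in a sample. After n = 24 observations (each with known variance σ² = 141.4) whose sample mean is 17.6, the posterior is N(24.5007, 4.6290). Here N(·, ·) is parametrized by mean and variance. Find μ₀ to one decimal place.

μ₀ = 49.8

With known observation variance, the Normal–Normal posterior has precision τ_n = τ₀ + n/σ² and mean μ_n = (τ₀μ₀ + (n/σ²)x̄)/τ_n.
Here τ₀ = 1/21.6 = 0.046296 and τ_data = 24/141.4 = 0.169731, so τ_n = 0.216027.
Rearranging for μ₀: μ₀ = (μ_n·τ_n − τ_data·x̄)/τ₀ = (24.5007·0.216027 − 0.169731·17.6) / 0.046296 = 2.305547/0.046296 ≈ 49.8.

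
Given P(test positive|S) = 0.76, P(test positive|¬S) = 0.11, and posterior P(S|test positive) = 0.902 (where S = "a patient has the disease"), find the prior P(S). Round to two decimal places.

In odds form, posterior odds = prior odds × likelihood ratio, so prior odds = posterior odds ÷ LR.
Posterior odds = 0.902/(1−0.902) = 9.2041. LR = 0.76/0.11 = 6.9091.
Prior odds = 9.2041/6.9091 = 1.3322, so P(S) = 1.3322/(1+1.3322) ≈ 0.57.

P(S) = 0.57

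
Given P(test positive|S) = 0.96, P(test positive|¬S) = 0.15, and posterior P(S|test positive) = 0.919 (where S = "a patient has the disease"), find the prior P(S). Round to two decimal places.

P(S) = 0.64

In odds form, posterior odds = prior odds × likelihood ratio, so prior odds = posterior odds ÷ LR.
Posterior odds = 0.919/(1−0.919) = 11.3457. LR = 0.96/0.15 = 6.4000.
Prior odds = 11.3457/6.4000 = 1.7728, so P(S) = 1.7728/(1+1.7728) ≈ 0.64.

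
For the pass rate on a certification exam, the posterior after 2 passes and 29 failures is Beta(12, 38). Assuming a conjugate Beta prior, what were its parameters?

Beta(10, 9)

Under Beta–binomial conjugacy the posterior parameters are (a+s, b+f).
Subtract the data counts: 12−2=10, 38−29=9.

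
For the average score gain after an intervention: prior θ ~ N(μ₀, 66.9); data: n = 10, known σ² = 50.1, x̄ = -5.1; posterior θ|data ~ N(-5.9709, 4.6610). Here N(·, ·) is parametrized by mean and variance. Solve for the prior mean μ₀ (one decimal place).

With known observation variance, the Normal–Normal posterior has precision τ_n = τ₀ + n/σ² and mean μ_n = (τ₀μ₀ + (n/σ²)x̄)/τ_n.
Here τ₀ = 1/66.9 = 0.014948 and τ_data = 10/50.1 = 0.199601, so τ_n = 0.214549.
Rearranging for μ₀: μ₀ = (μ_n·τ_n − τ_data·x̄)/τ₀ = (-5.9709·0.214549 − 0.199601·-5.1) / 0.014948 = -0.263086/0.014948 ≈ -17.6.

μ₀ = -17.6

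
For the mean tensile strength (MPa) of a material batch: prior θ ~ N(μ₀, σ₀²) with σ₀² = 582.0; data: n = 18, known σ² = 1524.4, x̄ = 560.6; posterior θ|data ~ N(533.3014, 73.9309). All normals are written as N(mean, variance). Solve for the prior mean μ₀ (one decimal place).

μ₀ = 345.7

With known observation variance, the Normal–Normal posterior has precision τ_n = τ₀ + n/σ² and mean μ_n = (τ₀μ₀ + (n/σ²)x̄)/τ_n.
Here τ₀ = 1/582.0 = 0.001718 and τ_data = 18/1524.4 = 0.011808, so τ_n = 0.013526.
Rearranging for μ₀: μ₀ = (μ_n·τ_n − τ_data·x̄)/τ₀ = (533.3014·0.013526 − 0.011808·560.6) / 0.001718 = 0.593870/0.001718 ≈ 345.7.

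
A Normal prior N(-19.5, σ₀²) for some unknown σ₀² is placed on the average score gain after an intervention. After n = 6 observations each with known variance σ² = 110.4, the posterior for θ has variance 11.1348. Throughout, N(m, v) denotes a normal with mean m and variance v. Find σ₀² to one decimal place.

Posterior precision equals prior precision plus data precision: 1/σ_n² = 1/σ₀² + n/σ².
So 1/σ₀² = 1/11.1348 − 6/110.4 = 0.089809 − 0.054348 = 0.035461.
Hence σ₀² = 1/0.035461 ≈ 28.2.

σ₀² = 28.2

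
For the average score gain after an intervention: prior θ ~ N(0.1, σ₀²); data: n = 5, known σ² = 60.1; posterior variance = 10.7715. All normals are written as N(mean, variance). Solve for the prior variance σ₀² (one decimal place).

σ₀² = 103.7

For the Normal–Normal model with known σ², precisions add: τ_n = τ₀ + n/σ².
So 1/σ₀² = 1/10.7715 − 5/60.1 = 0.092838 − 0.083195 = 0.009643.
Hence σ₀² = 1/0.009643 ≈ 103.7.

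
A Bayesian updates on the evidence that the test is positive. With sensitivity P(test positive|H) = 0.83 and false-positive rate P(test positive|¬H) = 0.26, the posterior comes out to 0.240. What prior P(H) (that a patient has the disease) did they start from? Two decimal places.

Bayes' rule in odds form gives O(H|E) = O(H)·[P(E|H)/P(E|¬H)], hence O(H) = O(H|E)/LR.
Posterior odds = 0.240/(1−0.240) = 0.3158. LR = 0.83/0.26 = 3.1923.
Prior odds = 0.3158/3.1923 = 0.0989, so P(H) = 0.0989/(1+0.0989) ≈ 0.09.

P(H) = 0.09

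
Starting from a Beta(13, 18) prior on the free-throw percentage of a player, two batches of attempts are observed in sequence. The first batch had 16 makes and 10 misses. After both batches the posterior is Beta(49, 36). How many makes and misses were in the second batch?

20 makes and 8 misses

Sequential conjugate updates are equivalent to a single update on the pooled data, so total successes = posterior α − prior α and total failures = posterior β − prior β.
Total across both batches: 49−13=36 makes, 36−18=18 misses.
Subtract the first batch: 36−16=20 makes and 18−10=8 misses.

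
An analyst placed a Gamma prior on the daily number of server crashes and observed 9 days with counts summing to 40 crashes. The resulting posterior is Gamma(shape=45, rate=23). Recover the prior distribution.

Gamma(shape=5, rate=14)

Gamma–Poisson conjugacy: posterior shape = α + Σxᵢ, posterior rate = β + n.
So α = 45 − 40 = 5 and β = 23 − 9 = 14.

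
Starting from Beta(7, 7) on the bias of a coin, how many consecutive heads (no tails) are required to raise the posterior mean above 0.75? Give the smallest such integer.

After k heads and 0 tails the posterior is Beta(7+k, 7), with mean (7+k)/(7+7+k).
Set (7+k)/(14+k) > 0.75 and solve: k > (0.75·14 − 7)/(1 − 0.75) = 14.000.
The smallest integer exceeding 14.000 is 15.

k = 15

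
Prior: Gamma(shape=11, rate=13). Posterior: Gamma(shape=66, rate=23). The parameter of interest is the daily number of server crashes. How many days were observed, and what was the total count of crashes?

n = 10 days with total 55 crashes

Gamma–Poisson conjugacy: posterior shape = α + Σxᵢ, posterior rate = β + n.
Matching: Σxᵢ = 66 − 11 = 55 and n = 23 − 13 = 10.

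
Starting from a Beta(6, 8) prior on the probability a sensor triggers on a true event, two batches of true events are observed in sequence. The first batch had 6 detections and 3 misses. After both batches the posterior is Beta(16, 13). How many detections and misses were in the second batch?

Because Beta–binomial updating is additive in the counts, the combined data contributed (α_post−α_prior, β_post−β_prior) successes and failures.
Total across both batches: 16−6=10 detections, 13−8=5 misses.
Subtract the first batch: 10−6=4 detections and 5−3=2 misses.

4 detections and 2 misses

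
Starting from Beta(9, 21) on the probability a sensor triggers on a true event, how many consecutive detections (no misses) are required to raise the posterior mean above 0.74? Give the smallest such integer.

k = 51

After k detections and 0 misses the posterior is Beta(9+k, 21), with mean (9+k)/(9+21+k).
Set (9+k)/(30+k) > 0.74 and solve: k > (0.74·30 − 9)/(1 − 0.74) = 50.769.
The smallest integer exceeding 50.769 is 51.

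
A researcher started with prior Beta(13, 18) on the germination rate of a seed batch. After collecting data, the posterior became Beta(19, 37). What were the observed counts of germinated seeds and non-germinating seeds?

Under Beta–binomial conjugacy the posterior parameters are (α+s, β+f).
So s = 19 − 13 = 6 and f = 37 − 18 = 19.

6 germinated seeds and 19 non-germinating seeds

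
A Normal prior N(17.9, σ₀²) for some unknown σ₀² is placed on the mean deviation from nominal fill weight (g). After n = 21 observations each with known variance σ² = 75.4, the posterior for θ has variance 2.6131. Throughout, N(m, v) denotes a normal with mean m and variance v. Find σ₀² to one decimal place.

σ₀² = 9.6

For the Normal–Normal model with known σ², precisions add: τ_n = τ₀ + n/σ².
So 1/σ₀² = 1/2.6131 − 21/75.4 = 0.382687 − 0.278515 = 0.104172.
Hence σ₀² = 1/0.104172 ≈ 9.6.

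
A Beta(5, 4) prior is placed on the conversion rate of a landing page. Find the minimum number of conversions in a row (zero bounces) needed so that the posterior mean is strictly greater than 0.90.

k = 32

After k conversions and 0 bounces the posterior is Beta(5+k, 4), with mean (5+k)/(5+4+k).
Set (5+k)/(9+k) > 0.90 and solve: k > (0.90·9 − 5)/(1 − 0.90) = 31.000.
The smallest integer exceeding 31.000 is 32.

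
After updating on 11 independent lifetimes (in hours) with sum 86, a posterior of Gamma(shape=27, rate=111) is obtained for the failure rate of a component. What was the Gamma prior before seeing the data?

Gamma–exponential conjugacy: posterior shape = α + n, posterior rate = β + Σtᵢ.
So α = 27 − 11 = 16 and β = 111 − 86 = 25.

Gamma(shape=16, rate=25)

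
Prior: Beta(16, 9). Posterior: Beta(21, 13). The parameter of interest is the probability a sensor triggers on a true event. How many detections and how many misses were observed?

5 detections and 4 misses

Beta is conjugate to the binomial likelihood: posterior = Beta(α+s, β+f).
Match parameters: s=21−16=5, f=13−9=4.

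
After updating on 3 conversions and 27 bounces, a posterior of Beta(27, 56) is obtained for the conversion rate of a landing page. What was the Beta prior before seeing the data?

Beta(24, 29)

A Beta(α, β) prior with s successes and f failures in binomial data gives a Beta(α+s, β+f) posterior.
Subtract the data counts: 27−3=24, 56−27=29.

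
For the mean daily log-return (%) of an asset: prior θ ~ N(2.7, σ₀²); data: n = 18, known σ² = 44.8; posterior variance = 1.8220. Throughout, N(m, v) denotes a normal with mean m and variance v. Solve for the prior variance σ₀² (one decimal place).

Posterior precision equals prior precision plus data precision: 1/σ_n² = 1/σ₀² + n/σ².
So 1/σ₀² = 1/1.8220 − 18/44.8 = 0.548847 − 0.401786 = 0.147061.
Hence σ₀² = 1/0.147061 ≈ 6.8.

σ₀² = 6.8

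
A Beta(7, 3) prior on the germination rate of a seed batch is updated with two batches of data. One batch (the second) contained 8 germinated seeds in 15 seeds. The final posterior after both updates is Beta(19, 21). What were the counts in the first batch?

4 germinated seeds and 11 non-germinating seeds

Because Beta–binomial updating is additive in the counts, the combined data contributed (α_post−α_prior, β_post−β_prior) successes and failures.
Total across both batches: 19−7=12 germinated seeds, 21−3=18 non-germinating seeds.
Subtract the second batch: 12−8=4 germinated seeds and 18−7=11 non-germinating seeds.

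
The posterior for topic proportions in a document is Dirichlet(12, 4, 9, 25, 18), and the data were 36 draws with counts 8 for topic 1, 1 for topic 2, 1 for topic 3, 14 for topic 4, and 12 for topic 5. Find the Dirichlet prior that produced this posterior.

For a Dirichlet(α) prior with multinomial counts c, the posterior is Dirichlet(α + c) componentwise.
Subtract each count from the matching posterior parameter: 12−8=4, 4−1=3, 9−1=8, 25−14=11, 18−12=6.

Dirichlet(4, 3, 8, 11, 6)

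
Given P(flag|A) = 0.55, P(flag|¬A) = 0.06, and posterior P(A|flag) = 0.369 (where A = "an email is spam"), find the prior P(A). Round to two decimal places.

Bayes' rule in odds form gives O(A|E) = O(A)·[P(E|A)/P(E|¬A)], hence O(A) = O(A|E)/LR.
Posterior odds = 0.369/(1−0.369) = 0.5848. LR = 0.55/0.06 = 9.1667.
Prior odds = 0.5848/9.1667 = 0.0638, so P(A) = 0.0638/(1+0.0638) ≈ 0.06.

P(A) = 0.06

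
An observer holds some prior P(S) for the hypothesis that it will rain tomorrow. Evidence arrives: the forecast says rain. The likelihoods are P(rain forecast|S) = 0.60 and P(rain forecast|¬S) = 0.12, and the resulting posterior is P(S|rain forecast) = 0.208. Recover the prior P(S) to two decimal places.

In odds form, posterior odds = prior odds × likelihood ratio, so prior odds = posterior odds ÷ LR.
Posterior odds = 0.208/(1−0.208) = 0.2626. LR = 0.60/0.12 = 5.0000.
Prior odds = 0.2626/5.0000 = 0.0525, so P(S) = 0.0525/(1+0.0525) ≈ 0.05.

P(S) = 0.05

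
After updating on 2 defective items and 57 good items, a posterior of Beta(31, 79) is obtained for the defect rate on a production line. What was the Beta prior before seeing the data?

Beta(29, 22)

Beta is conjugate to the binomial likelihood: posterior = Beta(a+s, b+f).
So a = 31 − 2 = 29 and b = 79 − 57 = 22.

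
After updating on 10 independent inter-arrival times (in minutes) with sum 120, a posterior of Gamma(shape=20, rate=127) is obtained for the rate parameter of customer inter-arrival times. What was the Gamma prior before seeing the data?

For an exponential likelihood with a Gamma(α, β) prior on the rate, n observations with total T give posterior Gamma(α+n, β+T).
So α = 20 − 10 = 10 and β = 127 − 120 = 7.

Gamma(shape=10, rate=7)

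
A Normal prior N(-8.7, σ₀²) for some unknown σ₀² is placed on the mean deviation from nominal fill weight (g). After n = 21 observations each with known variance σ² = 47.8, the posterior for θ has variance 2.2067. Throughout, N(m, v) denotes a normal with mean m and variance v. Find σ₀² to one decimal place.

σ₀² = 72.3

Posterior precision equals prior precision plus data precision: 1/σ_n² = 1/σ₀² + n/σ².
So 1/σ₀² = 1/2.2067 − 21/47.8 = 0.453165 − 0.439331 = 0.013834.
Hence σ₀² = 1/0.013834 ≈ 72.3.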